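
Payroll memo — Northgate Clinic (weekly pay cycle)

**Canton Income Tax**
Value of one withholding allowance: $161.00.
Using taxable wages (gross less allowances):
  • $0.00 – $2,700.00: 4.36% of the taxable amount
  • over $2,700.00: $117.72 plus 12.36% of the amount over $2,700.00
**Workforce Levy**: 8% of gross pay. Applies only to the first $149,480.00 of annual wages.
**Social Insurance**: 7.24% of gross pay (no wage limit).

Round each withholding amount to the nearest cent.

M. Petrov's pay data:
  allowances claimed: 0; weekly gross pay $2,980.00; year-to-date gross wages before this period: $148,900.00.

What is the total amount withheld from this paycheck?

Canton Income Tax: taxable = $2,980.00
  $117.72 + 12.36% × ($2,980.00 − $2,700.00) = $117.72 + 12.36% × $280.00 = $152.33
Workforce Levy: cap $149,480.00 − YTD $148,900.00 = $580.00 subject; 8% × $580.00 = $46.40
Social Insurance: 7.24% × $2,980.00 = $215.75
Total: $152.33 + $46.40 + $215.75 = $414.48

$414.48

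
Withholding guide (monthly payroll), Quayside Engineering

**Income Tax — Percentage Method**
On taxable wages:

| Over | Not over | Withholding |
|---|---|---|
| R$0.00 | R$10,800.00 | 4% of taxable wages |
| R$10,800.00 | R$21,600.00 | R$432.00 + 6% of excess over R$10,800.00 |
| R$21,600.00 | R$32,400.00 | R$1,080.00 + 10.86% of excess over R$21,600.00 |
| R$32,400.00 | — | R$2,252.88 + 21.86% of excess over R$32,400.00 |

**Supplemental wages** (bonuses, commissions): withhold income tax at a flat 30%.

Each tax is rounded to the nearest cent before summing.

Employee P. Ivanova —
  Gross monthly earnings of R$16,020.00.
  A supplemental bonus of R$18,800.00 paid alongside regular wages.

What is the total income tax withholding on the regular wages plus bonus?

R$6,385.20

Income Tax: taxable = R$16,020.00
  R$432.00 + 6% × (R$16,020.00 − R$10,800.00) = R$432.00 + 6% × R$5,220.00 = R$745.20
Supplemental (30% flat on bonus): 30% × R$18,800.00 = R$5,640.00
Total income tax: R$745.20 + R$5,640.00 = R$6,385.20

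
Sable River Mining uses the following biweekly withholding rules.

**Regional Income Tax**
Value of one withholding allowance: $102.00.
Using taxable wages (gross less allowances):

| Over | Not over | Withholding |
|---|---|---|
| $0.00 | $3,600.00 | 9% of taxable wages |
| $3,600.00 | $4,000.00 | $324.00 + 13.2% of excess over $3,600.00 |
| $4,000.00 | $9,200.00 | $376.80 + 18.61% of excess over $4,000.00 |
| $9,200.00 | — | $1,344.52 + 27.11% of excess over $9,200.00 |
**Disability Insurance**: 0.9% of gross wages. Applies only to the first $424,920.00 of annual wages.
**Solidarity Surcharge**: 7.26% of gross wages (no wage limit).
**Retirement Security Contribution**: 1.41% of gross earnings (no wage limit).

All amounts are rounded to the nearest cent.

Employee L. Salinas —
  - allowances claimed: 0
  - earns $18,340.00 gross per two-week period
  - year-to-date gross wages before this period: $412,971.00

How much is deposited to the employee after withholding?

$12,820.02

Regional Income Tax: taxable = $18,340.00
  $1,344.52 + 27.11% × ($18,340.00 − $9,200.00) = $1,344.52 + 27.11% × $9,140.00 = $3,822.37
Disability Insurance: cap $424,920.00 − YTD $412,971.00 = $11,949.00 subject; 0.9% × $11,949.00 = $107.54
Solidarity Surcharge: 7.26% × $18,340.00 = $1,331.48
Retirement Security Contribution: 1.41% × $18,340.00 = $258.59
Total withheld: $3,822.37 + $107.54 + $1,331.48 + $258.59 = $5,519.98
Net pay: $18,340.00 − $5,519.98 = $12,820.02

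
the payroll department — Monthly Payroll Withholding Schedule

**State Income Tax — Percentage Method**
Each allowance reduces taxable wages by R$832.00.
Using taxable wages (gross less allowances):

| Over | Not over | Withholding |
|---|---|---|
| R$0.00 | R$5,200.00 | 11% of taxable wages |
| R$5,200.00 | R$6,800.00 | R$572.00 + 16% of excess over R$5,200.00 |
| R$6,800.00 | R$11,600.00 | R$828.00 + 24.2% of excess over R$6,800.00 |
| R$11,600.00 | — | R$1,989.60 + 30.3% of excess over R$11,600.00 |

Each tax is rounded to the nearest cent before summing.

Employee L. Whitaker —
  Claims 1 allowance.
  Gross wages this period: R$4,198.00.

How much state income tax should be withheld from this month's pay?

State Income Tax: taxable = R$4,198.00 − 1×R$832.00 = R$3,366.00
  11% × R$3,366.00 = R$370.26

R$370.26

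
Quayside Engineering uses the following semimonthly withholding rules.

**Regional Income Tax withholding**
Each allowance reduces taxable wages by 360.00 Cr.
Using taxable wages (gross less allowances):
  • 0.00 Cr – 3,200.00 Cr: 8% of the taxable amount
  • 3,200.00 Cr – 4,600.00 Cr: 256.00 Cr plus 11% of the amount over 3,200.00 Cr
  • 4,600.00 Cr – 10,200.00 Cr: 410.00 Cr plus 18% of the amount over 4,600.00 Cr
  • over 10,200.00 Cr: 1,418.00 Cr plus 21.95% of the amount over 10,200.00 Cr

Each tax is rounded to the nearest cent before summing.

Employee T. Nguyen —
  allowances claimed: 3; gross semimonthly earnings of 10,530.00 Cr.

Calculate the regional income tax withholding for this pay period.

Regional Income Tax: taxable = 10,530.00 Cr − 3×360.00 Cr = 9,450.00 Cr
  410.00 Cr + 18% × (9,450.00 Cr − 4,600.00 Cr) = 410.00 Cr + 18% × 4,850.00 Cr = 1,283.00 Cr

1,283.00 Cr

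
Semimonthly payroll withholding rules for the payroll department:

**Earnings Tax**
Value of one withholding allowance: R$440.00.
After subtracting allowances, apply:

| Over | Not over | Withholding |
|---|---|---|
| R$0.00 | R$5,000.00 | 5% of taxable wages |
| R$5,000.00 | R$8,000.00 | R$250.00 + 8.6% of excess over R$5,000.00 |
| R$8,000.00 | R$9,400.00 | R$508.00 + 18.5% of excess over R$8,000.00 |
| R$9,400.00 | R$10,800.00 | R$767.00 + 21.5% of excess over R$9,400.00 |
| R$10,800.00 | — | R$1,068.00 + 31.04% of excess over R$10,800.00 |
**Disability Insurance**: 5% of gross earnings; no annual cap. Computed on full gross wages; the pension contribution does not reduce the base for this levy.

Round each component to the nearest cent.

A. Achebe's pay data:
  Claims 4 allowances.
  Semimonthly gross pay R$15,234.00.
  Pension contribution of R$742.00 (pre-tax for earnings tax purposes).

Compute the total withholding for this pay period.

Earnings Tax: taxable = R$15,234.00 − R$742.00 − 4×R$440.00 = R$12,732.00
  R$1,068.00 + 31.04% × (R$12,732.00 − R$10,800.00) = R$1,068.00 + 31.04% × R$1,932.00 = R$1,667.69
Disability Insurance: 5% × R$15,234.00 = R$761.70
Total: R$1,667.69 + R$761.70 = R$2,429.39

R$2,429.39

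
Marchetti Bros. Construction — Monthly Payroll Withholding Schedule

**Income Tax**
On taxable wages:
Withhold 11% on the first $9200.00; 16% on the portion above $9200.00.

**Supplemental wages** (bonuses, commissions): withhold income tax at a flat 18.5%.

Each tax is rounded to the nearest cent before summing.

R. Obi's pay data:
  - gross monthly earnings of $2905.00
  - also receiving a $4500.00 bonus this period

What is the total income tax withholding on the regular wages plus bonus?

$1152.05

Income Tax: taxable = $2905.00
  11% × $2905.00 = $319.55
Supplemental (18.5% flat on bonus): 18.5% × $4500.00 = $832.50
Total income tax: $319.55 + $832.50 = $1152.05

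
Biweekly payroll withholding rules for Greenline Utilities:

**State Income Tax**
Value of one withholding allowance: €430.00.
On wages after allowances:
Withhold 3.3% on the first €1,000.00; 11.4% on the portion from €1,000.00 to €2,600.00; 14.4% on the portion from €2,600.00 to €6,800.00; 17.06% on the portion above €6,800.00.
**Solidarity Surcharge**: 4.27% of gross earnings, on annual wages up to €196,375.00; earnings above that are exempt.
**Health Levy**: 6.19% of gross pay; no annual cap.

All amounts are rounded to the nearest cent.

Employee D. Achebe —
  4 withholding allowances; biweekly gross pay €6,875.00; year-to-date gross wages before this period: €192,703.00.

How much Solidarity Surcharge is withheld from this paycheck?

€156.79

Solidarity Surcharge: cap €196,375.00 − YTD €192,703.00 = €3,672.00 subject; 4.27% × €3,672.00 = €156.79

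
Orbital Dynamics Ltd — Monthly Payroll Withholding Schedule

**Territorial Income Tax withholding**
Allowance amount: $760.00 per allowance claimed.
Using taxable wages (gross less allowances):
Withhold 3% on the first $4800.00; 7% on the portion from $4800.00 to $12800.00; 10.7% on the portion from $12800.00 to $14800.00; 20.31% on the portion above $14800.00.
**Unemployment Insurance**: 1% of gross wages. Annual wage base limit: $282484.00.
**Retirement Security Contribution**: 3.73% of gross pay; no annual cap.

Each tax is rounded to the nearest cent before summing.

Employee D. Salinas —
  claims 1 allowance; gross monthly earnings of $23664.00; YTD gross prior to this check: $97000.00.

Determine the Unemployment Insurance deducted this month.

$236.64

Unemployment Insurance: 1% × $23664.00 = $236.64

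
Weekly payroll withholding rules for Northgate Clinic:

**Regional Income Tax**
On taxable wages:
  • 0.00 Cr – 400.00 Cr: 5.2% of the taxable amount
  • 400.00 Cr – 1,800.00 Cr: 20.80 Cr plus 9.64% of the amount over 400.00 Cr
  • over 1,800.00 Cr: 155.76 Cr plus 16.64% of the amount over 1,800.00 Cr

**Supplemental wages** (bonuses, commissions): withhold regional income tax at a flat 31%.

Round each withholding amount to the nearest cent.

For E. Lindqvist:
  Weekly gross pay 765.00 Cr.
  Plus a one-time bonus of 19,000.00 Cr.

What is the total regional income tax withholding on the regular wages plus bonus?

5,945.99 Cr

Regional Income Tax: taxable = 765.00 Cr
  20.80 Cr + 9.64% × (765.00 Cr − 400.00 Cr) = 20.80 Cr + 9.64% × 365.00 Cr = 55.99 Cr
Supplemental (31% flat on bonus): 31% × 19,000.00 Cr = 5,890.00 Cr
Total regional income tax: 55.99 Cr + 5,890.00 Cr = 5,945.99 Cr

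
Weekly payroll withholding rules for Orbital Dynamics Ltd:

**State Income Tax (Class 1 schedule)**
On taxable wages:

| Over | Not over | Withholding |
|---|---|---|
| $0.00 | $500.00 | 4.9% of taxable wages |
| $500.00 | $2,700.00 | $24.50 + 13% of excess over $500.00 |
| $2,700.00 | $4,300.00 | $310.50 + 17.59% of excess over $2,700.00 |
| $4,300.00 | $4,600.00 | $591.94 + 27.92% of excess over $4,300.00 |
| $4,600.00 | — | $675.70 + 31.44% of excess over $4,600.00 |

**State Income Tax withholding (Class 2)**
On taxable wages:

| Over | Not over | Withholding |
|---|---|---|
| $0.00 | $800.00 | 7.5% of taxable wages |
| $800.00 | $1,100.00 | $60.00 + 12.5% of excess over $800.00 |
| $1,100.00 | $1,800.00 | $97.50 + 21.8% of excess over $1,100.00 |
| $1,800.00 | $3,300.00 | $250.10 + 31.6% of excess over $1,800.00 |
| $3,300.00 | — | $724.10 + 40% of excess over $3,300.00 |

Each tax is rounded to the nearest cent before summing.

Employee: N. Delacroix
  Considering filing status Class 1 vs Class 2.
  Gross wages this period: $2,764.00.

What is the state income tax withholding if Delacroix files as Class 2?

$554.72

State Income Tax (Class 2): taxable = $2,764.00
  $250.10 + 31.6% × ($2,764.00 − $1,800.00) = $250.10 + 31.6% × $964.00 = $554.72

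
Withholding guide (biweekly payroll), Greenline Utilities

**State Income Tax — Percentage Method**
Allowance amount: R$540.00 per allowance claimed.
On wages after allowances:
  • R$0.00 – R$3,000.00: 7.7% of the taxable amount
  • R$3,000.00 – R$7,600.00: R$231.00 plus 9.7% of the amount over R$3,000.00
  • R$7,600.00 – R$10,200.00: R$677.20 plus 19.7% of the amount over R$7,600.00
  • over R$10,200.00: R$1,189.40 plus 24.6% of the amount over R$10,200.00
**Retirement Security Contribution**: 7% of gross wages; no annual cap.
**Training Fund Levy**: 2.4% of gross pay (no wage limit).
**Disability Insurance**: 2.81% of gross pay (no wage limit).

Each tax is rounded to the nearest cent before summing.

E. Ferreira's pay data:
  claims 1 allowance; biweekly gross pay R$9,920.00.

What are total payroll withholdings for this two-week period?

State Income Tax: taxable = R$9,920.00 − 1×R$540.00 = R$9,380.00
  R$677.20 + 19.7% × (R$9,380.00 − R$7,600.00) = R$677.20 + 19.7% × R$1,780.00 = R$1,027.86
Retirement Security Contribution: 7% × R$9,920.00 = R$694.40
Training Fund Levy: 2.4% × R$9,920.00 = R$238.08
Disability Insurance: 2.81% × R$9,920.00 = R$278.75
Total: R$1,027.86 + R$694.40 + R$238.08 + R$278.75 = R$2,239.09

R$2,239.09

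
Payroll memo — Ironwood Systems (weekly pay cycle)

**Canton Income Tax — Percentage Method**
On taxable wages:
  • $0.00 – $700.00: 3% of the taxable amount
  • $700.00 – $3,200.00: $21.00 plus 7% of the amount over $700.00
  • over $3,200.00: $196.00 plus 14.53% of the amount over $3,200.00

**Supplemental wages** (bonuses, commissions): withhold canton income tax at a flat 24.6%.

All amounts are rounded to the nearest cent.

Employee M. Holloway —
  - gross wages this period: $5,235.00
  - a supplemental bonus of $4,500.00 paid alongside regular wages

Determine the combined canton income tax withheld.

$1,598.69

Canton Income Tax: taxable = $5,235.00
  $196.00 + 14.53% × ($5,235.00 − $3,200.00) = $196.00 + 14.53% × $2,035.00 = $491.69
Supplemental (24.6% flat on bonus): 24.6% × $4,500.00 = $1,107.00
Total canton income tax: $491.69 + $1,107.00 = $1,598.69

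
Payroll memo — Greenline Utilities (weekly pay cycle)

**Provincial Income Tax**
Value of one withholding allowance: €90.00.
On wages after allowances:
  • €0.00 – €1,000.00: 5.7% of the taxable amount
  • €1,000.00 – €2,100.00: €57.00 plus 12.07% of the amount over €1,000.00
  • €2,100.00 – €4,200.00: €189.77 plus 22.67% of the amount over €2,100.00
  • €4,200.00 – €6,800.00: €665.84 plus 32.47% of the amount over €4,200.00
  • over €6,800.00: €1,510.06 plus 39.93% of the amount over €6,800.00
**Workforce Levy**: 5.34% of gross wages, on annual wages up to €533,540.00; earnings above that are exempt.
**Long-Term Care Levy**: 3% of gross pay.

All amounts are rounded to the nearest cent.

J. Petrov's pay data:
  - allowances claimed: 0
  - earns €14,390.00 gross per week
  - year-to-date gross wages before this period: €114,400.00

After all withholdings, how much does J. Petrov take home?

Provincial Income Tax: taxable = €14,390.00
  €1,510.06 + 39.93% × (€14,390.00 − €6,800.00) = €1,510.06 + 39.93% × €7,590.00 = €4,540.75
Workforce Levy: 5.34% × €14,390.00 = €768.43
Long-Term Care Levy: 3% × €14,390.00 = €431.70
Total withheld: €4,540.75 + €768.43 + €431.70 = €5,740.88
Net pay: €14,390.00 − €5,740.88 = €8,649.12

€8,649.12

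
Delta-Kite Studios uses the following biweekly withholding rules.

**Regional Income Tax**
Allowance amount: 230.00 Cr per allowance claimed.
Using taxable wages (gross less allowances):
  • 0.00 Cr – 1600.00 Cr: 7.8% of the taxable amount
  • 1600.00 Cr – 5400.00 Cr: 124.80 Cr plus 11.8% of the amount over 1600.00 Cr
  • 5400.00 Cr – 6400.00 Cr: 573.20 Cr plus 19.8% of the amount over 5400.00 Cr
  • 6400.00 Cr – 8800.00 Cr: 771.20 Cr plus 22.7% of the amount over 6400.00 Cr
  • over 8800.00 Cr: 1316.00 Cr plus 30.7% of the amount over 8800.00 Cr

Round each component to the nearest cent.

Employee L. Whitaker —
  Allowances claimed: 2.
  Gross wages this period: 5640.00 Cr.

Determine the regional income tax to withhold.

547.24 Cr

Regional Income Tax: taxable = 5640.00 Cr − 2×230.00 Cr = 5180.00 Cr
  124.80 Cr + 11.8% × (5180.00 Cr − 1600.00 Cr) = 124.80 Cr + 11.8% × 3580.00 Cr = 547.24 Cr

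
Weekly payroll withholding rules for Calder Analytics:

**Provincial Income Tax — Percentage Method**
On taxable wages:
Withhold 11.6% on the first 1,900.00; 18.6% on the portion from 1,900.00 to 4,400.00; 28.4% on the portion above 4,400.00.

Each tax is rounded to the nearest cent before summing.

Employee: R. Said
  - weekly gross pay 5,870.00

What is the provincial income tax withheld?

1,102.88

Provincial Income Tax: taxable = 5,870.00
  685.40 + 28.4% × (5,870.00 − 4,400.00) = 685.40 + 28.4% × 1,470.00 = 1,102.88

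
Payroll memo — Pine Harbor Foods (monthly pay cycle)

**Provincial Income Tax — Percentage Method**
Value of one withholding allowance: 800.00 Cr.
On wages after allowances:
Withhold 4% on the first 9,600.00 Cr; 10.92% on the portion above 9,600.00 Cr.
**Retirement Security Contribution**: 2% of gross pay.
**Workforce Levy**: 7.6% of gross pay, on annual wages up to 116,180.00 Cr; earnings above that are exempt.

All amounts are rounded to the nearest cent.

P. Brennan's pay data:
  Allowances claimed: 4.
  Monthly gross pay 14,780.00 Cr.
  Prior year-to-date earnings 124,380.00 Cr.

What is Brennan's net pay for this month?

13,884.18 Cr

Provincial Income Tax: taxable = 14,780.00 Cr − 4×800.00 Cr = 11,580.00 Cr
  384.00 Cr + 10.92% × (11,580.00 Cr − 9,600.00 Cr) = 384.00 Cr + 10.92% × 1,980.00 Cr = 600.22 Cr
Retirement Security Contribution: 2% × 14,780.00 Cr = 295.60 Cr
Workforce Levy: YTD 124,380.00 Cr ≥ cap 116,180.00 Cr → 0.00 Cr
Total withheld: 600.22 Cr + 295.60 Cr + 0.00 Cr = 895.82 Cr
Net pay: 14,780.00 Cr − 895.82 Cr = 13,884.18 Cr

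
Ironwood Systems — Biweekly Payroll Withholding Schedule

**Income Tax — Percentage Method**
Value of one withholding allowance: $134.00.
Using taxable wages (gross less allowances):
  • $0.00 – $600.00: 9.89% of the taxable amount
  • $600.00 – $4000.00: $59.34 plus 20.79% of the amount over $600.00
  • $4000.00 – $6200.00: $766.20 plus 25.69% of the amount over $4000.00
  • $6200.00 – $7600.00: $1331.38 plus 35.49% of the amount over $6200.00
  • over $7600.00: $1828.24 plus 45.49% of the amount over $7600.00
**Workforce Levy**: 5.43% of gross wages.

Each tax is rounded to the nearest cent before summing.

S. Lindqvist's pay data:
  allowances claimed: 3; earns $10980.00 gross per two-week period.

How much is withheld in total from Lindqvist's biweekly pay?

$3779.14

Income Tax: taxable = $10980.00 − 3×$134.00 = $10578.00
  $1828.24 + 45.49% × ($10578.00 − $7600.00) = $1828.24 + 45.49% × $2978.00 = $3182.93
Workforce Levy: 5.43% × $10980.00 = $596.21
Total: $3182.93 + $596.21 = $3779.14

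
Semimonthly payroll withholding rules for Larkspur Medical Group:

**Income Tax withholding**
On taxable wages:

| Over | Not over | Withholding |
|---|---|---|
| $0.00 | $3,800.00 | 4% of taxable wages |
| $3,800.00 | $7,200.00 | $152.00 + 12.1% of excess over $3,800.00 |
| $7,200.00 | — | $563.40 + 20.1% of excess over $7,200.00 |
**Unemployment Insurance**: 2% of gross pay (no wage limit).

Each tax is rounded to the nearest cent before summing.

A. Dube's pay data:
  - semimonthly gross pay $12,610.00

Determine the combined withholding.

$1,903.01

Income Tax: taxable = $12,610.00
  $563.40 + 20.1% × ($12,610.00 − $7,200.00) = $563.40 + 20.1% × $5,410.00 = $1,650.81
Unemployment Insurance: 2% × $12,610.00 = $252.20
Total: $1,650.81 + $252.20 = $1,903.01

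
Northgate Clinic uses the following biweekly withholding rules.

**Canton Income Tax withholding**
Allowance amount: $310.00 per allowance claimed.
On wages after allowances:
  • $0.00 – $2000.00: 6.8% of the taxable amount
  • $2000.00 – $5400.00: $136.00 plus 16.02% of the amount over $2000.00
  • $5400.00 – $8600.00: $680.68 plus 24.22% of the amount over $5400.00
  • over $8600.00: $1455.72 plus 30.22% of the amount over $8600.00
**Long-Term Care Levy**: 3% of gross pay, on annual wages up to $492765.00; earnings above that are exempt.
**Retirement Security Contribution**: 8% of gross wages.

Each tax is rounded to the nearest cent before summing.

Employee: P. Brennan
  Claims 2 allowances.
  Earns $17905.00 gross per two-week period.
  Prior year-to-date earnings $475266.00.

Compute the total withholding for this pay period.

Canton Income Tax: taxable = $17905.00 − 2×$310.00 = $17285.00
  $1455.72 + 30.22% × ($17285.00 − $8600.00) = $1455.72 + 30.22% × $8685.00 = $4080.33
Long-Term Care Levy: cap $492765.00 − YTD $475266.00 = $17499.00 subject; 3% × $17499.00 = $524.97
Retirement Security Contribution: 8% × $17905.00 = $1432.40
Total: $4080.33 + $524.97 + $1432.40 = $6037.70

$6037.70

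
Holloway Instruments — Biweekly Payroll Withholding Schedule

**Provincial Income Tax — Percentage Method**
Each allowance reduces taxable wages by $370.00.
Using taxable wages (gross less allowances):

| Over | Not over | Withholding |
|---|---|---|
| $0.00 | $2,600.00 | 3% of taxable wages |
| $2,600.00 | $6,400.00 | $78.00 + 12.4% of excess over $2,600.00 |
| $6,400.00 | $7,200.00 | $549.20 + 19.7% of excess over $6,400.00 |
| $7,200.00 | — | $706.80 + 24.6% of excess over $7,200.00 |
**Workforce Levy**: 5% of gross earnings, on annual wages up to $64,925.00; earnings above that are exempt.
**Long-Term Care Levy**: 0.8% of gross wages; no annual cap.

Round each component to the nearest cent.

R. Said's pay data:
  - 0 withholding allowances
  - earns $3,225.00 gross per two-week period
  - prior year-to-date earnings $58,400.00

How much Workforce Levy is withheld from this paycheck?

$161.25

Workforce Levy: 5% × $3,225.00 = $161.25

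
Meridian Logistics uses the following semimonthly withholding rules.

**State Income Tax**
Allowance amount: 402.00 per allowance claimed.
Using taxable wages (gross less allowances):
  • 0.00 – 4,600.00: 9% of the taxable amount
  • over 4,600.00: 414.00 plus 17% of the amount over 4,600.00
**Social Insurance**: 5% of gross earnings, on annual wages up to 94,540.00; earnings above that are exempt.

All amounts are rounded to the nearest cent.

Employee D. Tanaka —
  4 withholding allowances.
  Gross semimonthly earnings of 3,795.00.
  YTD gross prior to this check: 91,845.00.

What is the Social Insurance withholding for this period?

134.75

Social Insurance: cap 94,540.00 − YTD 91,845.00 = 2,695.00 subject; 5% × 2,695.00 = 134.75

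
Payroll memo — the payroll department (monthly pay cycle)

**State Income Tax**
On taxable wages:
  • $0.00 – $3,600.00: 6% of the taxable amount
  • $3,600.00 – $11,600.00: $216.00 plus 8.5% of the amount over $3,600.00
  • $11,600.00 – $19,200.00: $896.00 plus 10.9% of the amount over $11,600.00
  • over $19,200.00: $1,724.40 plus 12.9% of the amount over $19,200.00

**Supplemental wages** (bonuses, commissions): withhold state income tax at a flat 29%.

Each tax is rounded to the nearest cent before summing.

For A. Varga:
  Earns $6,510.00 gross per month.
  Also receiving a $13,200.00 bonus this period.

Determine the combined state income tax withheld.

State Income Tax: taxable = $6,510.00
  $216.00 + 8.5% × ($6,510.00 − $3,600.00) = $216.00 + 8.5% × $2,910.00 = $463.35
Supplemental (29% flat on bonus): 29% × $13,200.00 = $3,828.00
Total state income tax: $463.35 + $3,828.00 = $4,291.35

$4,291.35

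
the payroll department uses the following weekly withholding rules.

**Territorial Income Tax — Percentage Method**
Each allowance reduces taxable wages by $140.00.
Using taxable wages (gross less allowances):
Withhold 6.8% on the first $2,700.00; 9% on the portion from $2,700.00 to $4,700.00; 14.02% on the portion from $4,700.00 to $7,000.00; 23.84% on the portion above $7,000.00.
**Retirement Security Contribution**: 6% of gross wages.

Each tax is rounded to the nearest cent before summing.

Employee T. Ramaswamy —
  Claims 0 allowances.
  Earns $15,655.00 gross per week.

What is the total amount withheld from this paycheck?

$3,688.71

Territorial Income Tax: taxable = $15,655.00
  $686.06 + 23.84% × ($15,655.00 − $7,000.00) = $686.06 + 23.84% × $8,655.00 = $2,749.41
Retirement Security Contribution: 6% × $15,655.00 = $939.30
Total: $2,749.41 + $939.30 = $3,688.71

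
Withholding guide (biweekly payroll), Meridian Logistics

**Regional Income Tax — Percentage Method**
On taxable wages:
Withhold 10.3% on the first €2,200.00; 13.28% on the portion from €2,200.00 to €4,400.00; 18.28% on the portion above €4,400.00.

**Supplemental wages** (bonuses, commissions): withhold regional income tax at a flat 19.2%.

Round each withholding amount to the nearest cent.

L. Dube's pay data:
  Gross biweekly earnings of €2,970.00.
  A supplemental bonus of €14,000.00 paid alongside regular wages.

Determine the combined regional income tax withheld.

€3,016.86

Regional Income Tax: taxable = €2,970.00
  €226.60 + 13.28% × (€2,970.00 − €2,200.00) = €226.60 + 13.28% × €770.00 = €328.86
Supplemental (19.2% flat on bonus): 19.2% × €14,000.00 = €2,688.00
Total regional income tax: €328.86 + €2,688.00 = €3,016.86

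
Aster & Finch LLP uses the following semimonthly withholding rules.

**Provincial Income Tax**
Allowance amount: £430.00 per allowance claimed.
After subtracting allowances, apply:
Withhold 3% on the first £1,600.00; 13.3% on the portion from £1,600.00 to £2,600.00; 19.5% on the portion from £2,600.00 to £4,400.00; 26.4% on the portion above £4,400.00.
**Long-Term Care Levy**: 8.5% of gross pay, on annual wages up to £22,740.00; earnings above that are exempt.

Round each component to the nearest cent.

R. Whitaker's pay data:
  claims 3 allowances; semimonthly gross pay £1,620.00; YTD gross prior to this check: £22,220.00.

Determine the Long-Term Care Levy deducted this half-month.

Long-Term Care Levy: cap £22,740.00 − YTD £22,220.00 = £520.00 subject; 8.5% × £520.00 = £44.20

£44.20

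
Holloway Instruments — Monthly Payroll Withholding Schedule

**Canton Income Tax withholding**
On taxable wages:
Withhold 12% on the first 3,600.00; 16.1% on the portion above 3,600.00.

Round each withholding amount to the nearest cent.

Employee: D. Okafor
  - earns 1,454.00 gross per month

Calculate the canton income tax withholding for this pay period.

Canton Income Tax: taxable = 1,454.00
  12% × 1,454.00 = 174.48

174.48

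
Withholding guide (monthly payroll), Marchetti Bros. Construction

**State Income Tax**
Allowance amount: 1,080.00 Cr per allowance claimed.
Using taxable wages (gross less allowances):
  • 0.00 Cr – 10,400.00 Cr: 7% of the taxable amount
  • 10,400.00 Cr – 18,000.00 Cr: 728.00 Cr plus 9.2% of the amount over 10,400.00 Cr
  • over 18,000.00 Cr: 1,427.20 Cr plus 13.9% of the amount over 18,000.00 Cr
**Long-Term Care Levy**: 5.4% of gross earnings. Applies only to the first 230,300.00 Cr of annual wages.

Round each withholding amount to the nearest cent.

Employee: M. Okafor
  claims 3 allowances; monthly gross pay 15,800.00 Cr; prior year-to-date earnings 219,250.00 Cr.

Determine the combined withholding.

State Income Tax: taxable = 15,800.00 Cr − 3×1,080.00 Cr = 12,560.00 Cr
  728.00 Cr + 9.2% × (12,560.00 Cr − 10,400.00 Cr) = 728.00 Cr + 9.2% × 2,160.00 Cr = 926.72 Cr
Long-Term Care Levy: cap 230,300.00 Cr − YTD 219,250.00 Cr = 11,050.00 Cr subject; 5.4% × 11,050.00 Cr = 596.70 Cr
Total: 926.72 Cr + 596.70 Cr = 1,523.42 Cr

1,523.42 Cr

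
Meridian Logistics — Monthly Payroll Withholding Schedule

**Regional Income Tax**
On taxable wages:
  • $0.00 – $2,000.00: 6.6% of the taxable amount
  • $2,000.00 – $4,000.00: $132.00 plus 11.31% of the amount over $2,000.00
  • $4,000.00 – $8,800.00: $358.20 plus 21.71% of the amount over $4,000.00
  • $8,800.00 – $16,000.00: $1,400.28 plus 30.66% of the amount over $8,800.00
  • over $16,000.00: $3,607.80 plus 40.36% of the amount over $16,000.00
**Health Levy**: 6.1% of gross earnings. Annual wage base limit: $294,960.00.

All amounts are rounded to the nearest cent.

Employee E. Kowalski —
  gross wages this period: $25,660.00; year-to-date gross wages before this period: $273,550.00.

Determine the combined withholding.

Regional Income Tax: taxable = $25,660.00
  $3,607.80 + 40.36% × ($25,660.00 − $16,000.00) = $3,607.80 + 40.36% × $9,660.00 = $7,506.58
Health Levy: cap $294,960.00 − YTD $273,550.00 = $21,410.00 subject; 6.1% × $21,410.00 = $1,306.01
Total: $7,506.58 + $1,306.01 = $8,812.59

$8,812.59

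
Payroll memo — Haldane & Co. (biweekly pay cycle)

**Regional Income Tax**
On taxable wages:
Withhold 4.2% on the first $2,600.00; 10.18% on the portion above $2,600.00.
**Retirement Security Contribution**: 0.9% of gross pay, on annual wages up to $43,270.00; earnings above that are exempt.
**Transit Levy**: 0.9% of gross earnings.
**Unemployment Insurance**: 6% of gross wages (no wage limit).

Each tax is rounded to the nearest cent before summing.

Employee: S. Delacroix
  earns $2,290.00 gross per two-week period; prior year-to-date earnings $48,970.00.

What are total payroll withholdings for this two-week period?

$254.19

Regional Income Tax: taxable = $2,290.00
  4.2% × $2,290.00 = $96.18
Retirement Security Contribution: YTD $48,970.00 ≥ cap $43,270.00 → $0.00
Transit Levy: 0.9% × $2,290.00 = $20.61
Unemployment Insurance: 6% × $2,290.00 = $137.40
Total: $96.18 + $0.00 + $20.61 + $137.40 = $254.19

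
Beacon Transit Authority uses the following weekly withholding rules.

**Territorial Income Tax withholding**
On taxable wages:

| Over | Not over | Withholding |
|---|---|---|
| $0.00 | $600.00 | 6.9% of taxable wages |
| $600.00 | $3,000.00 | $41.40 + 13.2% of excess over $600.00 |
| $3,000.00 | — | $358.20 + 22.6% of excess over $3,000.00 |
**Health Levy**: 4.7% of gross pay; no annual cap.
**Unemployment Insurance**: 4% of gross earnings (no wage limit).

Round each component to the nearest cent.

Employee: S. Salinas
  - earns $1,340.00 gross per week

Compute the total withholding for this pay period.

$255.66

Territorial Income Tax: taxable = $1,340.00
  $41.40 + 13.2% × ($1,340.00 − $600.00) = $41.40 + 13.2% × $740.00 = $139.08
Health Levy: 4.7% × $1,340.00 = $62.98
Unemployment Insurance: 4% × $1,340.00 = $53.60
Total: $139.08 + $62.98 + $53.60 = $255.66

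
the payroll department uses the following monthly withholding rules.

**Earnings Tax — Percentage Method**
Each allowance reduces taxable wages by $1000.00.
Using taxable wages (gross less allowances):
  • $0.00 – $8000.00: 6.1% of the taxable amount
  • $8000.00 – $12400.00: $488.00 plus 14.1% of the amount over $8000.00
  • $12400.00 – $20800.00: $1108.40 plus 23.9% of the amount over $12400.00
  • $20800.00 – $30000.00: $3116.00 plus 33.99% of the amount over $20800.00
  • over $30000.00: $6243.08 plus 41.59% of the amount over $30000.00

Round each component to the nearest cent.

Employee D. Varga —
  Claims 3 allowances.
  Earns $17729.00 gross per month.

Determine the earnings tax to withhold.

$1665.03

Earnings Tax: taxable = $17729.00 − 3×$1000.00 = $14729.00
  $1108.40 + 23.9% × ($14729.00 − $12400.00) = $1108.40 + 23.9% × $2329.00 = $1665.03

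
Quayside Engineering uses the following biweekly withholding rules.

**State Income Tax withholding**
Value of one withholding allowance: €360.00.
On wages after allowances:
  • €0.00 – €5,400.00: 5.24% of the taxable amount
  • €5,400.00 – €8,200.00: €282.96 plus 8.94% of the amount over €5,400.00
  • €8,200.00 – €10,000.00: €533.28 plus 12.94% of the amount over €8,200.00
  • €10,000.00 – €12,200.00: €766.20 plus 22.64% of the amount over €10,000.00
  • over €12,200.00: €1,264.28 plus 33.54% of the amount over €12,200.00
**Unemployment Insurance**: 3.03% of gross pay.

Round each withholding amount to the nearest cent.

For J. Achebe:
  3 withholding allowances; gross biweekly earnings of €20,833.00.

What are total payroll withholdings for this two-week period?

State Income Tax: taxable = €20,833.00 − 3×€360.00 = €19,753.00
  €1,264.28 + 33.54% × (€19,753.00 − €12,200.00) = €1,264.28 + 33.54% × €7,553.00 = €3,797.56
Unemployment Insurance: 3.03% × €20,833.00 = €631.24
Total: €3,797.56 + €631.24 = €4,428.80

€4,428.80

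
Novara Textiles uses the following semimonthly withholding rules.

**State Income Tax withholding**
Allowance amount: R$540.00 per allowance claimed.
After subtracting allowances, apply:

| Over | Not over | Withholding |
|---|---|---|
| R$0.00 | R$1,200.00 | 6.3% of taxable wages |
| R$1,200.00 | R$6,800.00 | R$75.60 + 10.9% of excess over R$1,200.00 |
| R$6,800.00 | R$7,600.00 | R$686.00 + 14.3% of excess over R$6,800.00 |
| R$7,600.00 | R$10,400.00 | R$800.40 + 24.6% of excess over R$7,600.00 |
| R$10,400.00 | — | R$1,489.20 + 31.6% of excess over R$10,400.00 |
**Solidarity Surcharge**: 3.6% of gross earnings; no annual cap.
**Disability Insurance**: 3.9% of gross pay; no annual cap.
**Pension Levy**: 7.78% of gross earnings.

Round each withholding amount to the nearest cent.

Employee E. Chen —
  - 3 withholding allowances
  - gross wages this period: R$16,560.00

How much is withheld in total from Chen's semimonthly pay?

State Income Tax: taxable = R$16,560.00 − 3×R$540.00 = R$14,940.00
  R$1,489.20 + 31.6% × (R$14,940.00 − R$10,400.00) = R$1,489.20 + 31.6% × R$4,540.00 = R$2,923.84
Solidarity Surcharge: 3.6% × R$16,560.00 = R$596.16
Disability Insurance: 3.9% × R$16,560.00 = R$645.84
Pension Levy: 7.78% × R$16,560.00 = R$1,288.37
Total: R$2,923.84 + R$596.16 + R$645.84 + R$1,288.37 = R$5,454.21

R$5,454.21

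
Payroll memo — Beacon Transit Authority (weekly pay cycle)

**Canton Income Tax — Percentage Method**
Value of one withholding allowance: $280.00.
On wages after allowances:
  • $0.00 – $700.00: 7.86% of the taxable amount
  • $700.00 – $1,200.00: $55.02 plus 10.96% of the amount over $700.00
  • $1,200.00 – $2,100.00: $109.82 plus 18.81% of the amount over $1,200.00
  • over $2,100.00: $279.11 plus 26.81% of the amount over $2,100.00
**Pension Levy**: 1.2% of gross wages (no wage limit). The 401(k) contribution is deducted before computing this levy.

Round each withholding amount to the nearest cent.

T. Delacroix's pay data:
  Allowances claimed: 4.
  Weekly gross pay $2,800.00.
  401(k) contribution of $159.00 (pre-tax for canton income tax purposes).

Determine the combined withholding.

Canton Income Tax: taxable = $2,800.00 − $159.00 − 4×$280.00 = $1,521.00
  $109.82 + 18.81% × ($1,521.00 − $1,200.00) = $109.82 + 18.81% × $321.00 = $170.20
Pension Levy: 1.2% × $2,641.00 = $31.69
Total: $170.20 + $31.69 = $201.89

$201.89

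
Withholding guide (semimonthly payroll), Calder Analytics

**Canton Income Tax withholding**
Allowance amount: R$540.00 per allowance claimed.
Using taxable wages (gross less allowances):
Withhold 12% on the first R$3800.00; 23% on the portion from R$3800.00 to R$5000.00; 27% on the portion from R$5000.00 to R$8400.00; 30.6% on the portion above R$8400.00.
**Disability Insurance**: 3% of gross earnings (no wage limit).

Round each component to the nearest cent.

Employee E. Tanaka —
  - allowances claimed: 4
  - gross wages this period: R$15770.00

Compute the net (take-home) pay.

Canton Income Tax: taxable = R$15770.00 − 4×R$540.00 = R$13610.00
  R$1650.00 + 30.6% × (R$13610.00 − R$8400.00) = R$1650.00 + 30.6% × R$5210.00 = R$3244.26
Disability Insurance: 3% × R$15770.00 = R$473.10
Total withheld: R$3244.26 + R$473.10 = R$3717.36
Net pay: R$15770.00 − R$3717.36 = R$12052.64

R$12052.64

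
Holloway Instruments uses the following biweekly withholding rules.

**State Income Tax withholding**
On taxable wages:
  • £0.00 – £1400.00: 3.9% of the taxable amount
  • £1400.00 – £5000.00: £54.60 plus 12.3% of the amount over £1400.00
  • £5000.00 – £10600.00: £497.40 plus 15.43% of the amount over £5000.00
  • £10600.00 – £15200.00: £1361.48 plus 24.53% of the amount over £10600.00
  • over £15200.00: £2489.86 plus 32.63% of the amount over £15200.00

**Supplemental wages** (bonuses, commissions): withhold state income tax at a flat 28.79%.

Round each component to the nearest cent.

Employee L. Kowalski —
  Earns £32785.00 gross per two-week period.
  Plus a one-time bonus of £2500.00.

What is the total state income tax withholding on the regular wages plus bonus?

£8947.60

State Income Tax: taxable = £32785.00
  £2489.86 + 32.63% × (£32785.00 − £15200.00) = £2489.86 + 32.63% × £17585.00 = £8227.85
Supplemental (28.79% flat on bonus): 28.79% × £2500.00 = £719.75
Total state income tax: £8227.85 + £719.75 = £8947.60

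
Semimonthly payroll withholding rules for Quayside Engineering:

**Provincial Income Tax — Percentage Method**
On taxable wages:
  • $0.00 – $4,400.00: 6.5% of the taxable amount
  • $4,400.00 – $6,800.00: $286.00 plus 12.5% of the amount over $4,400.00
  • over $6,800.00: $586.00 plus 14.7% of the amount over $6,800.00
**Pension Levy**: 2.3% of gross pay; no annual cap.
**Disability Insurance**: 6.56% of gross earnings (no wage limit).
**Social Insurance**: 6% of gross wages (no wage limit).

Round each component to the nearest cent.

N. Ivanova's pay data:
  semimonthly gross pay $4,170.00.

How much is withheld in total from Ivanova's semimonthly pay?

Provincial Income Tax: taxable = $4,170.00
  6.5% × $4,170.00 = $271.05
Pension Levy: 2.3% × $4,170.00 = $95.91
Disability Insurance: 6.56% × $4,170.00 = $273.55
Social Insurance: 6% × $4,170.00 = $250.20
Total: $271.05 + $95.91 + $273.55 + $250.20 = $890.71

$890.71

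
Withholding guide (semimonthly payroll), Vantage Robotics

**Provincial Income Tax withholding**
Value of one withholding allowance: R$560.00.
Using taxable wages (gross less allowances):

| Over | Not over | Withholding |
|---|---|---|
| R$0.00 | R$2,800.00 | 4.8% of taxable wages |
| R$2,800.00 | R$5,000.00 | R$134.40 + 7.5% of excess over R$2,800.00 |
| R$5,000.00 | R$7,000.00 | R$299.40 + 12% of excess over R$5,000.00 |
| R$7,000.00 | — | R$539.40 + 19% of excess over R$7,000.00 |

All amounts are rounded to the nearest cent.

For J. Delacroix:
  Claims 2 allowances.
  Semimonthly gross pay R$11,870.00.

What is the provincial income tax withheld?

Provincial Income Tax: taxable = R$11,870.00 − 2×R$560.00 = R$10,750.00
  R$539.40 + 19% × (R$10,750.00 − R$7,000.00) = R$539.40 + 19% × R$3,750.00 = R$1,251.90

R$1,251.90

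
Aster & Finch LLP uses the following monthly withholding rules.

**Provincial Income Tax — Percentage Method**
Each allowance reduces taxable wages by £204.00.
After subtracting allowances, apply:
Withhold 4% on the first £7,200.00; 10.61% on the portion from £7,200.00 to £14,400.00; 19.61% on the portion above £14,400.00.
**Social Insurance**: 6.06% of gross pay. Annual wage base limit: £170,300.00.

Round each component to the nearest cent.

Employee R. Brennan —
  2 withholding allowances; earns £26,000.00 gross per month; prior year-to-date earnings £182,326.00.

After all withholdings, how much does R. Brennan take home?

Provincial Income Tax: taxable = £26,000.00 − 2×£204.00 = £25,592.00
  £1,051.92 + 19.61% × (£25,592.00 − £14,400.00) = £1,051.92 + 19.61% × £11,192.00 = £3,246.67
Social Insurance: YTD £182,326.00 ≥ cap £170,300.00 → £0.00
Total withheld: £3,246.67 + £0.00 = £3,246.67
Net pay: £26,000.00 − £3,246.67 = £22,753.33

£22,753.33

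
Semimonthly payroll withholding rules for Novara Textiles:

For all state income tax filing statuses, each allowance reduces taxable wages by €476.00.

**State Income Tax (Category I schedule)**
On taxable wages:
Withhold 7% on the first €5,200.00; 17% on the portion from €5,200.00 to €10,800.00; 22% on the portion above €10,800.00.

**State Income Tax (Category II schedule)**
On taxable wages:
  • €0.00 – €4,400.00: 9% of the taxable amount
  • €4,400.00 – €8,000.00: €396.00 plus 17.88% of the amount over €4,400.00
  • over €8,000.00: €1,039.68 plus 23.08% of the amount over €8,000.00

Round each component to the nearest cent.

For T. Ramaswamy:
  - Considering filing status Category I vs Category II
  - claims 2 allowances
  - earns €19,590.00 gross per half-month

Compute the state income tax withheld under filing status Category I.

State Income Tax (Category I): taxable = €19,590.00 − 2×€476.00 = €18,638.00
  €1,316.00 + 22% × (€18,638.00 − €10,800.00) = €1,316.00 + 22% × €7,838.00 = €3,040.36

€3,040.36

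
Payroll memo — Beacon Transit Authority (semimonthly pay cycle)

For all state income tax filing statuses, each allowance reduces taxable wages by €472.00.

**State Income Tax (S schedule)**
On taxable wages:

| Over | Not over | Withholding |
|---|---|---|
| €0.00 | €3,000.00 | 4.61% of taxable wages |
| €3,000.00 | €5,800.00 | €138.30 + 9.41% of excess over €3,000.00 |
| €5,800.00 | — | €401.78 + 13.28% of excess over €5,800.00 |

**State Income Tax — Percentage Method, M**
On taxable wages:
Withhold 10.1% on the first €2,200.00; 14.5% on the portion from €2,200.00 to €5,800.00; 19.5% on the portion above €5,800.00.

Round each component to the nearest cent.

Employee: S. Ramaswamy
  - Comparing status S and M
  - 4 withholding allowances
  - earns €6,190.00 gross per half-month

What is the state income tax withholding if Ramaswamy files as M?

State Income Tax (M): taxable = €6,190.00 − 4×€472.00 = €4,302.00
  €222.20 + 14.5% × (€4,302.00 − €2,200.00) = €222.20 + 14.5% × €2,102.00 = €526.99

€526.99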